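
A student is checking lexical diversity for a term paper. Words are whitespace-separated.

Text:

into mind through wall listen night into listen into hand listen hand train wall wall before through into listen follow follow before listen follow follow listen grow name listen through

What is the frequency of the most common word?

Frequencies: listen:7, into:4, follow:4, through:3, wall:3, hand:2, before:2, mind:1, night:1, train:1, grow:1, name:1
Most common: 'listen' with frequency 7.

7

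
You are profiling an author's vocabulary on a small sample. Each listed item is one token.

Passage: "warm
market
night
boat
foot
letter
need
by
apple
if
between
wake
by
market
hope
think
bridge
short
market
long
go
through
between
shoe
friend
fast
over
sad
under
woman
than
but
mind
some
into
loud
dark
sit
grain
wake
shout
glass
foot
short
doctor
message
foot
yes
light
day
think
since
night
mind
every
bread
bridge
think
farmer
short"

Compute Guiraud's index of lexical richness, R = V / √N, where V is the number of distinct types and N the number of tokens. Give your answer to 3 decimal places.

N = 60, V = 46.
√N = 7.745967
R = 46 / 7.745967 = 5.939

5.939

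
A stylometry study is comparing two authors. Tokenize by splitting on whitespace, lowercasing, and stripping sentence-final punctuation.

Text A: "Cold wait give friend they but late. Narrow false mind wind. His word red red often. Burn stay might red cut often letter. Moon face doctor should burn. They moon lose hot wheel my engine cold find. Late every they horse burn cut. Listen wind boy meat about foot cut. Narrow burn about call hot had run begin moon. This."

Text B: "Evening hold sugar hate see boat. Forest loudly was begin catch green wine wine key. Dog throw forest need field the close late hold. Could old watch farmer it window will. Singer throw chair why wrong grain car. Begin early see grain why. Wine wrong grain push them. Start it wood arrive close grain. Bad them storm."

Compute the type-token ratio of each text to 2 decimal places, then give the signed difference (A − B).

TTR(A) = 42/60 = 0.70
TTR(B) = 42/57 = 0.74
Difference = 0.70 − 0.74 = -0.04

-0.04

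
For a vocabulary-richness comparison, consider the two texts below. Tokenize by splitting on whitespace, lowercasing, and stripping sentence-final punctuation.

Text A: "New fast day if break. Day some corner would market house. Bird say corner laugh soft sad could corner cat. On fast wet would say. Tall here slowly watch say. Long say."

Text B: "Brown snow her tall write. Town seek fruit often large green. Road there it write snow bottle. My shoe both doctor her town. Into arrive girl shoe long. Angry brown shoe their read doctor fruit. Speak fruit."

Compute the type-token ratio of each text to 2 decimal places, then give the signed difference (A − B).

TTR(A) = 24/32 = 0.75
TTR(B) = 27/37 = 0.73
Difference = 0.75 − 0.73 = 0.02

0.02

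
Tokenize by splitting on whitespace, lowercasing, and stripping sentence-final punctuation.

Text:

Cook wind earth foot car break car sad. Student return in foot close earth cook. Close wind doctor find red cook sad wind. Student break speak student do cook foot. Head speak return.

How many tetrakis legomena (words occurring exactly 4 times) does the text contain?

1

Frequencies: cook:4, wind:3, foot:3, student:3, earth:2, car:2, break:2, sad:2, return:2, close:2, speak:2, in:1, doctor:1, find:1, red:1, do:1, head:1
Words with frequency 4: cook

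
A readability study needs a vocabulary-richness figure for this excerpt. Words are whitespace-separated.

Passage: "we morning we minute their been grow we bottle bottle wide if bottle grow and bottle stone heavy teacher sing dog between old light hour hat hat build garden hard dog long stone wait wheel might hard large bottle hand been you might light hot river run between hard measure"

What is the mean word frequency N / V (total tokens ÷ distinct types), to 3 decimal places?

1.471

N = 50 tokens, V = 34 types.
Mean frequency = N / V = 50 / 34 = 1.471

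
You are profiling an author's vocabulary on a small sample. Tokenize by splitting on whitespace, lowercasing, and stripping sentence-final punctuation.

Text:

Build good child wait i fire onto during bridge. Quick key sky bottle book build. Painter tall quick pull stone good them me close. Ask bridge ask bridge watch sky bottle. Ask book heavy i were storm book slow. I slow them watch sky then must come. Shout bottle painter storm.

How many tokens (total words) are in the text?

Tokens: build, good, child, wait, i, fire, onto, during, bridge, quick, key, sky, bottle, book, build, painter, tall, quick, pull, stone, good, them, me, close, ask, bridge, ask, bridge, watch, sky, bottle, ask, book, heavy, i, were, storm, book, slow, i, slow, them, watch, sky, then, must, come, shout, bottle, painter, storm
N = 51

51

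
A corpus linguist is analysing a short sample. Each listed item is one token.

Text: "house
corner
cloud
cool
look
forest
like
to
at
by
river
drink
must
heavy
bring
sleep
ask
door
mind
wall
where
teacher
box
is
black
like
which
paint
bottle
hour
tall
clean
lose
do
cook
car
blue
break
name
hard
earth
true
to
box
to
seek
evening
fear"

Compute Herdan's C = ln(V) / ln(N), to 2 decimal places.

N = 48, V = 44.
ln(V) = 3.784190, ln(N) = 3.871201
C = 3.784190 / 3.871201 = 0.98

0.98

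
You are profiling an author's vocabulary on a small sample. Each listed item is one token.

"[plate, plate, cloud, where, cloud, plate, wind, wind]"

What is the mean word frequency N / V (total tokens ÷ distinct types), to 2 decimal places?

2.00

N = 8 tokens, V = 4 types.
Mean frequency = N / V = 8 / 4 = 2.00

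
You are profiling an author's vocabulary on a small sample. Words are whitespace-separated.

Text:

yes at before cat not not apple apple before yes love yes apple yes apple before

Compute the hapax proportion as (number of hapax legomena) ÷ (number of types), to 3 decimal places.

0.429

Frequencies: yes:4, apple:4, before:3, not:2, at:1, cat:1, love:1
Hapax count = 3; type count = 7.
Ratio = 3 / 7 = 0.429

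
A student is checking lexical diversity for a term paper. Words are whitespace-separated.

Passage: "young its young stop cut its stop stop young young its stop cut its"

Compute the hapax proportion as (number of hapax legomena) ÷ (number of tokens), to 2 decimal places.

0.00

Frequencies: young:4, its:4, stop:4, cut:2
Hapax count = 0; token count = 14.
Ratio = 0 / 14 = 0.00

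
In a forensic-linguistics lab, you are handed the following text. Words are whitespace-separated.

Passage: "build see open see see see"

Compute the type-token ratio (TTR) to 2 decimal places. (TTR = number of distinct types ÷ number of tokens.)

0.50

N = 6 tokens, V = 3 types.
TTR = V / N = 3 / 6 = 0.50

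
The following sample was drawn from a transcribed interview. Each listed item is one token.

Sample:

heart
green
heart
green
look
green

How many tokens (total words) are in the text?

Tokens: heart, green, heart, green, look, green
N = 6

6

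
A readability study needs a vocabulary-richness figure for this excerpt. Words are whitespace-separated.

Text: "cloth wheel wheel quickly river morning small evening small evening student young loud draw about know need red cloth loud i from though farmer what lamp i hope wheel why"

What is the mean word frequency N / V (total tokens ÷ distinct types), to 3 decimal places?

1.304

N = 30 tokens, V = 23 types.
Mean frequency = N / V = 30 / 23 = 1.304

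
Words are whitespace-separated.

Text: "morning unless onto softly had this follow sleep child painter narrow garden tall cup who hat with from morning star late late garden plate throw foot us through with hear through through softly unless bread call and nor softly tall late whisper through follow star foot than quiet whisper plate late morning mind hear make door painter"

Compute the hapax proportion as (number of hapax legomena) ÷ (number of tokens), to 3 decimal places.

Frequencies: late:4, through:4, morning:3, softly:3, unless:2, follow:2, painter:2, garden:2, tall:2, with:2, star:2, plate:2, foot:2, hear:2, whisper:2, onto:1, had:1, this:1, sleep:1, child:1, … (16 more, each freq 1)
Hapax count = 21; token count = 57.
Ratio = 21 / 57 = 0.368

0.368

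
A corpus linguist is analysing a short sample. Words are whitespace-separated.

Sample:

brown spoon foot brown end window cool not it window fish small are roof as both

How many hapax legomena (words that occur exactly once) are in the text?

12

Frequencies: brown:2, window:2, spoon:1, foot:1, end:1, cool:1, not:1, it:1, fish:1, small:1, are:1, roof:1, as:1, both:1
Hapax (freq=1): are, as, both, cool, end, fish, foot, it, not, roof, small, spoon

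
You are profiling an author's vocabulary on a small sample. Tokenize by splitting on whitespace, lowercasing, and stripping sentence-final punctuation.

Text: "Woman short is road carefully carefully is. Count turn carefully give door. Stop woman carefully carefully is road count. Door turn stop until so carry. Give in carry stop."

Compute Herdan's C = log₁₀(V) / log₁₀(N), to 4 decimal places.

N = 29, V = 14.
log₁₀(V) = 1.146128, log₁₀(N) = 1.462398
C = 1.146128 / 1.462398 = 0.7837

0.7837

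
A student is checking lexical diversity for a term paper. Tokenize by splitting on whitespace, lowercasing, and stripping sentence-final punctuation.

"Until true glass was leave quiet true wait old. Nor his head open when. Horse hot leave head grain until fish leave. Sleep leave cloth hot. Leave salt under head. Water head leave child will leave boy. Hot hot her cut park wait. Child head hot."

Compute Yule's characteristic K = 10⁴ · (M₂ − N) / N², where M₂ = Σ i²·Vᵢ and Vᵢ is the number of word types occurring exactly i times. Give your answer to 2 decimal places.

425.33

Frequencies: leave:7, head:5, hot:5, until:2, true:2, wait:2, child:2, glass:1, was:1, quiet:1, old:1, nor:1, his:1, open:1, when:1, horse:1, grain:1, fish:1, sleep:1, cloth:1, … (8 more, each freq 1)
N = 46. Frequency spectrum: V_1=21, V_2=4, V_5=2, V_7=1
M₂ = 1²·21 + 2²·4 + 5²·2 + 7²·1 = 136
K = 10000 × (136 − 46) / 46² = 425.33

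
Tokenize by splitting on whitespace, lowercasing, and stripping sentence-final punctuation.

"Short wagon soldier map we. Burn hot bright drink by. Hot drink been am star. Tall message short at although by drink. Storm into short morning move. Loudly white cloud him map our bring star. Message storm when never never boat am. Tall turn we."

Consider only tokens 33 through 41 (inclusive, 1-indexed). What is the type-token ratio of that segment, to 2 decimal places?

Segment tokens 33–41: our, bring, star, message, storm, when, never, never, boat
Segment N = 9, segment V = 8.
TTR = 8 / 9 = 0.89

0.89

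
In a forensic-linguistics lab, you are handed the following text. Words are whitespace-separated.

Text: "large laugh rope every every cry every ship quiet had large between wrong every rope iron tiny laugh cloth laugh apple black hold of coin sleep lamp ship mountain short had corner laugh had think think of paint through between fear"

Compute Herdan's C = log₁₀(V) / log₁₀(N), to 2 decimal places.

N = 41, V = 27.
log₁₀(V) = 1.431364, log₁₀(N) = 1.612784
C = 1.431364 / 1.612784 = 0.89

0.89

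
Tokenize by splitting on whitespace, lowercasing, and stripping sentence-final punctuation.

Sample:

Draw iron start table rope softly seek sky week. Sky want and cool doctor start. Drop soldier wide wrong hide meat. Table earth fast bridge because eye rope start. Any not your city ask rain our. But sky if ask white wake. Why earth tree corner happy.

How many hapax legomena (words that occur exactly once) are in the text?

33

Frequencies: start:3, sky:3, table:2, rope:2, earth:2, ask:2, draw:1, iron:1, softly:1, seek:1, week:1, want:1, and:1, cool:1, doctor:1, drop:1, soldier:1, wide:1, wrong:1, hide:1, … (19 more, each freq 1)
Hapax (freq=1): and, any, because, bridge, but, city, cool, corner, doctor, draw, drop, eye, fast, happy, hide, if, iron, meat, not, our, rain, seek, softly, soldier, tree, wake, want, week, white, why, wide, wrong, your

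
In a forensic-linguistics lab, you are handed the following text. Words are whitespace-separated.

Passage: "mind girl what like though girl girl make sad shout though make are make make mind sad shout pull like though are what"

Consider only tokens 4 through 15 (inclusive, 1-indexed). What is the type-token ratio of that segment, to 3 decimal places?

0.583

Segment tokens 4–15: like, though, girl, girl, make, sad, shout, though, make, are, make, make
Segment N = 12, segment V = 7.
TTR = 7 / 12 = 0.583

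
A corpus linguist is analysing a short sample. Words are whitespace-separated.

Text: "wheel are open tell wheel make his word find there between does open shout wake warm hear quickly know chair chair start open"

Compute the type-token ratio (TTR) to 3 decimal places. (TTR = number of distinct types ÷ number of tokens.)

N = 23 tokens, V = 19 types.
TTR = V / N = 19 / 23 = 0.826

0.826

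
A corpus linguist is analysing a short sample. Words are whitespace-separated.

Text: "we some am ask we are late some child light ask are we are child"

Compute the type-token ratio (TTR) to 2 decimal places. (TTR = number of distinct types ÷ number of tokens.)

0.53

N = 15 tokens, V = 8 types.
TTR = V / N = 8 / 15 = 0.53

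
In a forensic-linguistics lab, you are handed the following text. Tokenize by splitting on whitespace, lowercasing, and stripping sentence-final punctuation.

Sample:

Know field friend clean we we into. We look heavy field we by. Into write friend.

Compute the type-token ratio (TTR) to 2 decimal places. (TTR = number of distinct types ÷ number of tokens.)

N = 16 tokens, V = 10 types.
TTR = V / N = 10 / 16 = 0.63

0.63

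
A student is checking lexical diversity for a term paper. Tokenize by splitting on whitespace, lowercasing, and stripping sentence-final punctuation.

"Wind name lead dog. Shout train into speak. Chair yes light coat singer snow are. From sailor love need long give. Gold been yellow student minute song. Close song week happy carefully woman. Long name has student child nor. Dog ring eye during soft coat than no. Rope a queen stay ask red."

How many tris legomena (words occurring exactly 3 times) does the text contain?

0

Frequencies: name:2, dog:2, coat:2, long:2, student:2, song:2, wind:1, lead:1, shout:1, train:1, into:1, speak:1, chair:1, yes:1, light:1, singer:1, snow:1, are:1, from:1, sailor:1, … (27 more, each freq 1)
Words with frequency 3: (none)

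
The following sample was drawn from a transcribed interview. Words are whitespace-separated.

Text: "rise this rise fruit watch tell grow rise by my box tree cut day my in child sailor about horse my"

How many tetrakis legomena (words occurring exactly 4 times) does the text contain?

Frequencies: rise:3, my:3, this:1, fruit:1, watch:1, tell:1, grow:1, by:1, box:1, tree:1, cut:1, day:1, in:1, child:1, sailor:1, about:1, horse:1
Words with frequency 4: (none)

0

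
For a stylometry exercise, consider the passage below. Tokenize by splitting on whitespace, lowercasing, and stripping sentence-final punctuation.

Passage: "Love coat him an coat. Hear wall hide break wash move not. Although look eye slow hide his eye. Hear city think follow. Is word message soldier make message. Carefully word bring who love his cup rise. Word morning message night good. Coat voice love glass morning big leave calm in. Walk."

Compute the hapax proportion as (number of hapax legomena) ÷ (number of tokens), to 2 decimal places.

0.58

Frequencies: love:3, coat:3, word:3, message:3, hear:2, hide:2, eye:2, his:2, morning:2, him:1, an:1, wall:1, break:1, wash:1, move:1, not:1, although:1, look:1, slow:1, city:1, … (19 more, each freq 1)
Hapax count = 30; token count = 52.
Ratio = 30 / 52 = 0.58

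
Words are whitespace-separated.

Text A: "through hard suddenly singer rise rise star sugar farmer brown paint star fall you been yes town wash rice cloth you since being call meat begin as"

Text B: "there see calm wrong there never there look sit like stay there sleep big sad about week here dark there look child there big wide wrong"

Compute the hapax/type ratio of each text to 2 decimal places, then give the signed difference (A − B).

A: hapax=21, V=24, ratio=0.88
B: hapax=14, V=18, ratio=0.78
Difference = 0.88 − 0.78 = 0.10

0.10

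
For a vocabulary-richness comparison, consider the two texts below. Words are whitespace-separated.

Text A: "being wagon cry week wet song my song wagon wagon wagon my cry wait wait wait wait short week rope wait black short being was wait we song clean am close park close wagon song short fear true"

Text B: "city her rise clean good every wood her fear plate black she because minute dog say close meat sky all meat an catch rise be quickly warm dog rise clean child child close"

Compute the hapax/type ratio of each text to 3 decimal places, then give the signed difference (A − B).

A: hapax=10, V=19, ratio=0.526
B: hapax=18, V=25, ratio=0.720
Difference = 0.526 − 0.720 = -0.194

-0.194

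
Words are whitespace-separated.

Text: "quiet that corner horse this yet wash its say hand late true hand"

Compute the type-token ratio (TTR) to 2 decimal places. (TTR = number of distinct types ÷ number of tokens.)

0.92

N = 13 tokens, V = 12 types.
TTR = V / N = 12 / 13 = 0.92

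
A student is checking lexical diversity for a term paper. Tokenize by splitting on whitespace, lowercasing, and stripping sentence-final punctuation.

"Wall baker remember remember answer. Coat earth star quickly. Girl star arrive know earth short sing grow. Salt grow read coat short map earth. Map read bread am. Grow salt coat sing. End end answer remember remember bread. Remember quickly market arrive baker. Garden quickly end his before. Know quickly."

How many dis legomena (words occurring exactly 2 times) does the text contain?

Frequencies: remember:5, quickly:4, coat:3, earth:3, grow:3, end:3, baker:2, answer:2, star:2, arrive:2, know:2, short:2, sing:2, salt:2, read:2, map:2, bread:2, wall:1, girl:1, am:1, … (4 more, each freq 1)
Words with frequency 2: answer, arrive, baker, bread, know, map, read, salt, short, sing, star

11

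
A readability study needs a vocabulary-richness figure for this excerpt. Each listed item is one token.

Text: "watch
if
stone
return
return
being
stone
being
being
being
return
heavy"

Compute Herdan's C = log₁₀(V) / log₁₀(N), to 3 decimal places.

0.721

N = 12, V = 6.
log₁₀(V) = 0.778151, log₁₀(N) = 1.079181
C = 0.778151 / 1.079181 = 0.721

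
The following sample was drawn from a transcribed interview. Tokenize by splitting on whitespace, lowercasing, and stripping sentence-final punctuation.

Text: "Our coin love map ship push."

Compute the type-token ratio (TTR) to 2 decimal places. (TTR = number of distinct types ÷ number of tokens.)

1.00

N = 6 tokens, V = 6 types.
TTR = V / N = 6 / 6 = 1.00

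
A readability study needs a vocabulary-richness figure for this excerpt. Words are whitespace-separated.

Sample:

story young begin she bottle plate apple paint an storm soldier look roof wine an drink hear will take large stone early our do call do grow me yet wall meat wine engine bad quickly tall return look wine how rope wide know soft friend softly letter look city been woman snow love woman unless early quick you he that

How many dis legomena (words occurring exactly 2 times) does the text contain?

Frequencies: look:3, wine:3, an:2, early:2, do:2, woman:2, story:1, young:1, begin:1, she:1, bottle:1, plate:1, apple:1, paint:1, storm:1, soldier:1, roof:1, drink:1, hear:1, will:1, … (32 more, each freq 1)
Words with frequency 2: an, do, early, woman

4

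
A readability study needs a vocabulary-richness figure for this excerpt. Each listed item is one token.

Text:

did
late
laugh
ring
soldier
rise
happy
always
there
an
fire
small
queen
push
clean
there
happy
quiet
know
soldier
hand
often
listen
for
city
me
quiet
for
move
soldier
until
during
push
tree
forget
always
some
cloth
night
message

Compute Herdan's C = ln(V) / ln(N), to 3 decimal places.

0.940

N = 40, V = 32.
ln(V) = 3.465736, ln(N) = 3.688879
C = 3.465736 / 3.688879 = 0.940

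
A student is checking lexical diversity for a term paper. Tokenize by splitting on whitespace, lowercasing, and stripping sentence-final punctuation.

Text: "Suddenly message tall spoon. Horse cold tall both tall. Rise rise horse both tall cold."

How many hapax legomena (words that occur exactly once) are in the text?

3

Frequencies: tall:4, horse:2, cold:2, both:2, rise:2, suddenly:1, message:1, spoon:1
Hapax (freq=1): message, spoon, suddenly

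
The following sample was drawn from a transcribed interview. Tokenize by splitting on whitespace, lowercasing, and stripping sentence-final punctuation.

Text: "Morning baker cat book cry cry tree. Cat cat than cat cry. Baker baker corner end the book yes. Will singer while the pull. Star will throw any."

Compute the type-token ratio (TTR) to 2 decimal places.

N = 28 tokens, V = 18 types.
TTR = V / N = 18 / 28 = 0.64

0.64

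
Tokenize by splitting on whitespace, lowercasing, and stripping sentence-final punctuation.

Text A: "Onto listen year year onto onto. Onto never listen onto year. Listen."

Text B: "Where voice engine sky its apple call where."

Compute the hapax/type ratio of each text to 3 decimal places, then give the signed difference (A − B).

A: hapax=1, V=4, ratio=0.250
B: hapax=6, V=7, ratio=0.857
Difference = 0.250 − 0.857 = -0.607

-0.607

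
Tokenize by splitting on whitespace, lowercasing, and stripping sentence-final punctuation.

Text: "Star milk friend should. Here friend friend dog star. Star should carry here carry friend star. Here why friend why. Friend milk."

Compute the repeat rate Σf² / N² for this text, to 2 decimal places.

0.16

Frequencies: friend:6, star:4, here:3, milk:2, should:2, carry:2, why:2, dog:1
Σf² = 78; N² = 484
Repeat rate = 78 / 484 = 0.16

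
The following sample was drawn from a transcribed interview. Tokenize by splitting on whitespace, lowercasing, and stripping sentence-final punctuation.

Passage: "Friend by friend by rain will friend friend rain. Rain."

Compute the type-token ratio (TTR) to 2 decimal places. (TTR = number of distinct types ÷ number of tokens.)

N = 10 tokens, V = 4 types.
TTR = V / N = 4 / 10 = 0.40

0.40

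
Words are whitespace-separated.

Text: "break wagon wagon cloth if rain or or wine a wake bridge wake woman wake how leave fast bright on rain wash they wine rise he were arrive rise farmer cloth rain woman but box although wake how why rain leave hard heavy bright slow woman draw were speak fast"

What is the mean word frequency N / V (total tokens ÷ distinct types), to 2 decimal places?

N = 50 tokens, V = 32 types.
Mean frequency = N / V = 50 / 32 = 1.56

1.56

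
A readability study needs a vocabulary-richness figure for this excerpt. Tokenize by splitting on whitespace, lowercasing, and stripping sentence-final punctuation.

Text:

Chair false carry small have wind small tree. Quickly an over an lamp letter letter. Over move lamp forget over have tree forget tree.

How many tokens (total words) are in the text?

24

Tokens: chair, false, carry, small, have, wind, small, tree, quickly, an, over, an, lamp, letter, letter, over, move, lamp, forget, over, have, tree, forget, tree
N = 24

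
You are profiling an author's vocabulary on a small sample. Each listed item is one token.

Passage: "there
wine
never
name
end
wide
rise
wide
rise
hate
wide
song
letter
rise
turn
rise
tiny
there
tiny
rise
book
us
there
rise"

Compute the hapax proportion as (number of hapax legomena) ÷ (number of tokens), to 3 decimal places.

Frequencies: rise:6, there:3, wide:3, tiny:2, wine:1, never:1, name:1, end:1, hate:1, song:1, letter:1, turn:1, book:1, us:1
Hapax count = 10; token count = 24.
Ratio = 10 / 24 = 0.417

0.417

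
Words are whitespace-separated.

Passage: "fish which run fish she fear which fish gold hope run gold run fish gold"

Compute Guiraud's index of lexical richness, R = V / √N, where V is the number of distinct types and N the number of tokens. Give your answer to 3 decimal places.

1.807

N = 15, V = 7.
√N = 3.872983
R = 7 / 3.872983 = 1.807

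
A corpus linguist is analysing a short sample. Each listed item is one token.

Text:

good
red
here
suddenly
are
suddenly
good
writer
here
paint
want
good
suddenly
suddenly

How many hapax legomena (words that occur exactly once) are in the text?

5

Frequencies: suddenly:4, good:3, here:2, red:1, are:1, writer:1, paint:1, want:1
Hapax (freq=1): are, paint, red, want, writer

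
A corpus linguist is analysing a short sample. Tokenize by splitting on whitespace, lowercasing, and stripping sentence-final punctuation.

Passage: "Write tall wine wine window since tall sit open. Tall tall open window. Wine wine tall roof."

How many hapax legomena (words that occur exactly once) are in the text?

4

Frequencies: tall:5, wine:4, window:2, open:2, write:1, since:1, sit:1, roof:1
Hapax (freq=1): roof, since, sit, write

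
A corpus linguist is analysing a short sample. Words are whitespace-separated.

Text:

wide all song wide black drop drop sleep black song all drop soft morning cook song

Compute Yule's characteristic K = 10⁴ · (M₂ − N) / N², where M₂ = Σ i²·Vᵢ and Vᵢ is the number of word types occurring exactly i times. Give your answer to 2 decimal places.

Frequencies: song:3, drop:3, wide:2, all:2, black:2, sleep:1, soft:1, morning:1, cook:1
N = 16. Frequency spectrum: V_1=4, V_2=3, V_3=2
M₂ = 1²·4 + 2²·3 + 3²·2 = 34
K = 10000 × (34 − 16) / 16² = 703.13

703.13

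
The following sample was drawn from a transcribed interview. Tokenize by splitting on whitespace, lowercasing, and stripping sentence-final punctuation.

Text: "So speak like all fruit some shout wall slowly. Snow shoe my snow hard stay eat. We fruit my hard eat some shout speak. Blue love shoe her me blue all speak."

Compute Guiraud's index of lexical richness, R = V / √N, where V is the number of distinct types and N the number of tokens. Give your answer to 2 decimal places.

3.54

N = 32, V = 20.
√N = 5.656854
R = 20 / 5.656854 = 3.54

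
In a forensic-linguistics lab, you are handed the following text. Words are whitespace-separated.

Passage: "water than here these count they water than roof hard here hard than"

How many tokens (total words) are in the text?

Tokens: water, than, here, these, count, they, water, than, roof, hard, here, hard, than
N = 13

13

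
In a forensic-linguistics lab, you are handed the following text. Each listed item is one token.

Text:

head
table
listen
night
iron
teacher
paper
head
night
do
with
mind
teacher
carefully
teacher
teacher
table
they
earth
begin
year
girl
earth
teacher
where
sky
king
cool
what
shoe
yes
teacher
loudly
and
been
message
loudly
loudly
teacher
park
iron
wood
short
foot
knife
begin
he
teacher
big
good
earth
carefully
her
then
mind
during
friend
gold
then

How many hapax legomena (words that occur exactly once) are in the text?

Frequencies: teacher:8, earth:3, loudly:3, head:2, table:2, night:2, iron:2, mind:2, carefully:2, begin:2, then:2, listen:1, paper:1, do:1, with:1, they:1, year:1, girl:1, where:1, sky:1, … (20 more, each freq 1)
Hapax (freq=1): and, been, big, cool, do, during, foot, friend, girl, gold, good, he, her, king, knife, listen, message, paper, park, shoe, short, sky, they, what, where, with, wood, year, yes

29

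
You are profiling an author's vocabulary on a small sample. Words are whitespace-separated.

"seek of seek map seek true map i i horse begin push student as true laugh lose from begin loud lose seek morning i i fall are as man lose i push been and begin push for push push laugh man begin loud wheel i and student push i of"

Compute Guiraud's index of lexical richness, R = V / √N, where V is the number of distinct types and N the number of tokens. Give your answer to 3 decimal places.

3.111

N = 50, V = 22.
√N = 7.071068
R = 22 / 7.071068 = 3.111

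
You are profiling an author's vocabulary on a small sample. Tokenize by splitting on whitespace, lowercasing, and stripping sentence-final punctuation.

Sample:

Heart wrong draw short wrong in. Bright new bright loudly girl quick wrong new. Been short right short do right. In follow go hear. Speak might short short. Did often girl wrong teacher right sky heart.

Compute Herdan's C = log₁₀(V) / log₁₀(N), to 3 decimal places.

0.863

N = 36, V = 22.
log₁₀(V) = 1.342423, log₁₀(N) = 1.556303
C = 1.342423 / 1.556303 = 0.863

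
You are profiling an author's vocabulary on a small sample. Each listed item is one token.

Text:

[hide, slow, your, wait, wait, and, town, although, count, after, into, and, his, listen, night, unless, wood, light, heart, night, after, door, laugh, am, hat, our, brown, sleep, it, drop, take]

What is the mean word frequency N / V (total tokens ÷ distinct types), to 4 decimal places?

1.1481

N = 31 tokens, V = 27 types.
Mean frequency = N / V = 31 / 27 = 1.1481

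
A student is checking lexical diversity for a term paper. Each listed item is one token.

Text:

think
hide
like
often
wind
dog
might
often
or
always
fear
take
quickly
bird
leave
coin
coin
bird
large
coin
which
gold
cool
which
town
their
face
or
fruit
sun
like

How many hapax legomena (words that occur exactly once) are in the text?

Frequencies: coin:3, like:2, often:2, or:2, bird:2, which:2, think:1, hide:1, wind:1, dog:1, might:1, always:1, fear:1, take:1, quickly:1, leave:1, large:1, gold:1, cool:1, town:1, … (4 more, each freq 1)
Hapax (freq=1): always, cool, dog, face, fear, fruit, gold, hide, large, leave, might, quickly, sun, take, their, think, town, wind

18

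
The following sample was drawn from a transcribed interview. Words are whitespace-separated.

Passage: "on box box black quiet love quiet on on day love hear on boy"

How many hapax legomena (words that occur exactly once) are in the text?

Frequencies: on:4, box:2, quiet:2, love:2, black:1, day:1, hear:1, boy:1
Hapax (freq=1): black, boy, day, hear

4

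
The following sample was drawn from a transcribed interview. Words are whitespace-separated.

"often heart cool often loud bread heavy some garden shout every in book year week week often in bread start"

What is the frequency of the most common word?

3

Frequencies: often:3, bread:2, in:2, week:2, heart:1, cool:1, loud:1, heavy:1, some:1, garden:1, shout:1, every:1, book:1, year:1, start:1
Most common: 'often' with frequency 3.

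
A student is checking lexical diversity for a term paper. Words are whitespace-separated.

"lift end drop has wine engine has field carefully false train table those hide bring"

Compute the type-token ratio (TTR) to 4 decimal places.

0.9333

N = 15 tokens, V = 14 types.
TTR = V / N = 14 / 15 = 0.9333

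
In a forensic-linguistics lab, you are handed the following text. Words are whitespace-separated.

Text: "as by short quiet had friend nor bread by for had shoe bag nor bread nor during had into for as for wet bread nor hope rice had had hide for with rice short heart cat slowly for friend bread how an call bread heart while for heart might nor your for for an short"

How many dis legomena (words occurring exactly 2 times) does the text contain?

Frequencies: for:8, had:5, nor:5, bread:5, short:3, heart:3, as:2, by:2, friend:2, rice:2, an:2, quiet:1, shoe:1, bag:1, during:1, into:1, wet:1, hope:1, hide:1, with:1, … (7 more, each freq 1)
Words with frequency 2: an, as, by, friend, rice

5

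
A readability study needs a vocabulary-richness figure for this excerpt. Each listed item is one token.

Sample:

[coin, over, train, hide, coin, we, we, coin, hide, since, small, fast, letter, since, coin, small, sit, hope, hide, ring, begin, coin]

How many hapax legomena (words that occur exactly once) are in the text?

Frequencies: coin:5, hide:3, we:2, since:2, small:2, over:1, train:1, fast:1, letter:1, sit:1, hope:1, ring:1, begin:1
Hapax (freq=1): begin, fast, hope, letter, over, ring, sit, train

8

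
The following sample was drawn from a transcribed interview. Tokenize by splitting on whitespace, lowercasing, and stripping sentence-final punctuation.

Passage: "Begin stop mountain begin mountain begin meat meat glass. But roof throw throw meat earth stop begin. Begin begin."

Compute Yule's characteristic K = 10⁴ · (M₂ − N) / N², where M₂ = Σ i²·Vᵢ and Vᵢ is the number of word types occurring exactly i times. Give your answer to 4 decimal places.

Frequencies: begin:6, meat:3, stop:2, mountain:2, throw:2, glass:1, but:1, roof:1, earth:1
N = 19. Frequency spectrum: V_1=4, V_2=3, V_3=1, V_6=1
M₂ = 1²·4 + 2²·3 + 3²·1 + 6²·1 = 61
K = 10000 × (61 − 19) / 19² = 1163.4349

1163.4349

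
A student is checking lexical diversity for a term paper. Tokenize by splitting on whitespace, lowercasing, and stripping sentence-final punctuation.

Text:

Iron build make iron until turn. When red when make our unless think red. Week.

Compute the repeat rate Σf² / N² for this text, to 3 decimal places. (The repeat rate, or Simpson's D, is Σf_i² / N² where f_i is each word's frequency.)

Frequencies: iron:2, make:2, when:2, red:2, build:1, until:1, turn:1, our:1, unless:1, think:1, week:1
Σf² = 23; N² = 225
Repeat rate = 23 / 225 = 0.102

0.102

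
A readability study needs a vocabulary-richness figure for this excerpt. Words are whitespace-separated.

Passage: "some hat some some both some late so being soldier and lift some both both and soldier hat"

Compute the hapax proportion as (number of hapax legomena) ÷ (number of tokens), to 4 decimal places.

0.2222

Frequencies: some:5, both:3, hat:2, soldier:2, and:2, late:1, so:1, being:1, lift:1
Hapax count = 4; token count = 18.
Ratio = 4 / 18 = 0.2222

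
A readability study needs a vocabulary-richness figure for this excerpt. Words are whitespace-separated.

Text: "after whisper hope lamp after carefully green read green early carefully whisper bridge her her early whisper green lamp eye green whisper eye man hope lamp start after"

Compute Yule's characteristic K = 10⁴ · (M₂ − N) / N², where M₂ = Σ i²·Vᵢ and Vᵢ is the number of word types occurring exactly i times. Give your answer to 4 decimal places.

Frequencies: whisper:4, green:4, after:3, lamp:3, hope:2, carefully:2, early:2, her:2, eye:2, read:1, bridge:1, man:1, start:1
N = 28. Frequency spectrum: V_1=4, V_2=5, V_3=2, V_4=2
M₂ = 1²·4 + 2²·5 + 3²·2 + 4²·2 = 74
K = 10000 × (74 − 28) / 28² = 586.7347

586.7347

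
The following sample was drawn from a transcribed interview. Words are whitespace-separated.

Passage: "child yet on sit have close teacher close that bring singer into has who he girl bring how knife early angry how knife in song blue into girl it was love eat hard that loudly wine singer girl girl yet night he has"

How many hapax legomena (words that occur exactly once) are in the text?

19

Frequencies: girl:4, yet:2, close:2, that:2, bring:2, singer:2, into:2, has:2, he:2, how:2, knife:2, child:1, on:1, sit:1, have:1, teacher:1, who:1, early:1, angry:1, in:1, … (10 more, each freq 1)
Hapax (freq=1): angry, blue, child, early, eat, hard, have, in, it, loudly, love, night, on, sit, song, teacher, was, who, wine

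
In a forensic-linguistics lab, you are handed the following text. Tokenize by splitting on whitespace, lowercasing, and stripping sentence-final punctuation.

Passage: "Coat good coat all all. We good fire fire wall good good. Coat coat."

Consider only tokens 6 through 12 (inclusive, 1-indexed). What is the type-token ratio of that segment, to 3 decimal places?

0.571

Segment tokens 6–12: we, good, fire, fire, wall, good, good
Segment N = 7, segment V = 4.
TTR = 4 / 7 = 0.571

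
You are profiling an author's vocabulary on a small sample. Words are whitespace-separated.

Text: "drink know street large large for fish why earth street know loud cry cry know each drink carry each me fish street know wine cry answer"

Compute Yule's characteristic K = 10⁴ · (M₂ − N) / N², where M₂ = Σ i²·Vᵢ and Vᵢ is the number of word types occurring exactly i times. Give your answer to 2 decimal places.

Frequencies: know:4, street:3, cry:3, drink:2, large:2, fish:2, each:2, for:1, why:1, earth:1, loud:1, carry:1, me:1, wine:1, answer:1
N = 26. Frequency spectrum: V_1=8, V_2=4, V_3=2, V_4=1
M₂ = 1²·8 + 2²·4 + 3²·2 + 4²·1 = 58
K = 10000 × (58 − 26) / 26² = 473.37

473.37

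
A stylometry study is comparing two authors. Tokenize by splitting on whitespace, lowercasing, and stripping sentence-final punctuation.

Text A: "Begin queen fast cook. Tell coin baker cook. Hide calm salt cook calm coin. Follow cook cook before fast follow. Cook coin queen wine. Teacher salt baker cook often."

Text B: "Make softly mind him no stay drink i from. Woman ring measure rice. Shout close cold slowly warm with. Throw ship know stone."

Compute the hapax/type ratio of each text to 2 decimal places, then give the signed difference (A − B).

-0.53

A: hapax=7, V=15, ratio=0.47
B: hapax=23, V=23, ratio=1.00
Difference = 0.47 − 1.00 = -0.53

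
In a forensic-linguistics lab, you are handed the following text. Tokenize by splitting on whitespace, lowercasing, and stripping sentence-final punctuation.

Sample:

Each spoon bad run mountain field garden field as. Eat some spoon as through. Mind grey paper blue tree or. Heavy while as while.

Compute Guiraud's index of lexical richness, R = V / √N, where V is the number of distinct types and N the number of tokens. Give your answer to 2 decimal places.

N = 24, V = 19.
√N = 4.898979
R = 19 / 4.898979 = 3.88

3.88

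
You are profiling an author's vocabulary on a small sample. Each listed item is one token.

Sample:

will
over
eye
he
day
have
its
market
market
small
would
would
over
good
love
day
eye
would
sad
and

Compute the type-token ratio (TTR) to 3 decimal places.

N = 20 tokens, V = 14 types.
TTR = V / N = 14 / 20 = 0.700

0.700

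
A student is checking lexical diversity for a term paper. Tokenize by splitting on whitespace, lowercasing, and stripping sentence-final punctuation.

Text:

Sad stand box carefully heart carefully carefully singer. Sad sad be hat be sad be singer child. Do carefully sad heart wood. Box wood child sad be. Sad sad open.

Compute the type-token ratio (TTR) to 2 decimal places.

0.40

N = 30 tokens, V = 12 types.
TTR = V / N = 12 / 30 = 0.40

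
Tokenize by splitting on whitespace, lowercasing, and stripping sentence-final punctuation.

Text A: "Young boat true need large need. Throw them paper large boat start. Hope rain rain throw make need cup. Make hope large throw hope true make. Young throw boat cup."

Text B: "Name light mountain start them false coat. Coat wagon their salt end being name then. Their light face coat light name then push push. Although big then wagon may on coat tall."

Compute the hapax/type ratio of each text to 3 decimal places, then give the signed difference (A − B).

-0.419

A: hapax=3, V=13, ratio=0.231
B: hapax=13, V=20, ratio=0.650
Difference = 0.231 − 0.650 = -0.419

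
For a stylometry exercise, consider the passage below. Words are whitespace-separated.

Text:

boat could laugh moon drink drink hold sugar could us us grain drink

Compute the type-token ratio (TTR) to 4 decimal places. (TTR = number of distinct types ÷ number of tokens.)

N = 13 tokens, V = 9 types.
TTR = V / N = 9 / 13 = 0.6923

0.6923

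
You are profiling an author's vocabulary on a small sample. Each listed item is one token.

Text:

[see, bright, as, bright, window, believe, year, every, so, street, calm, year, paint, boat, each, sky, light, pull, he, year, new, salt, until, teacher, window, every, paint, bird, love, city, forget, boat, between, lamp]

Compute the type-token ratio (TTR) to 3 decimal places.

N = 34 tokens, V = 27 types.
TTR = V / N = 27 / 34 = 0.794

0.794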